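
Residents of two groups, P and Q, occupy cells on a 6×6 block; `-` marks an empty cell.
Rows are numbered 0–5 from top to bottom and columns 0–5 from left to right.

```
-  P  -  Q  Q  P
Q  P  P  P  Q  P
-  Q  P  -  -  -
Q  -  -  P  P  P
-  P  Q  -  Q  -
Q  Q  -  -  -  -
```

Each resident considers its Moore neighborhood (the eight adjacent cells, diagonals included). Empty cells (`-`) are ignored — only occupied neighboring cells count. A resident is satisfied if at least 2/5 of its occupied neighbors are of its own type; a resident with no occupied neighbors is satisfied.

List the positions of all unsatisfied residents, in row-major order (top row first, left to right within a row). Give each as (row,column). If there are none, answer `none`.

Row 0: (0,1)P 2/3 satisfied · (0,3)Q 2/4 satisfied · (0,4)Q 2/5 satisfied · (0,5)P 1/3 not
Row 1: (1,0)Q 1/3 not · (1,1)P 3/5 satisfied · (1,2)P 4/6 satisfied · (1,3)P 2/5 satisfied · (1,4)Q 2/5 satisfied · (1,5)P 1/3 not
Row 2: (2,1)Q 2/5 satisfied · (2,2)P 4/5 satisfied
Row 3: (3,0)Q 1/2 satisfied · (3,3)P 2/4 satisfied · (3,4)P 2/3 satisfied · (3,5)P 1/2 satisfied
Row 4: (4,1)P 0/4 not · (4,2)Q 1/3 not · (4,4)Q 0/3 not
Row 5: (5,0)Q 1/2 satisfied · (5,1)Q 2/3 satisfied

(0,5), (1,0), (1,5), (4,1), (4,2), (4,4)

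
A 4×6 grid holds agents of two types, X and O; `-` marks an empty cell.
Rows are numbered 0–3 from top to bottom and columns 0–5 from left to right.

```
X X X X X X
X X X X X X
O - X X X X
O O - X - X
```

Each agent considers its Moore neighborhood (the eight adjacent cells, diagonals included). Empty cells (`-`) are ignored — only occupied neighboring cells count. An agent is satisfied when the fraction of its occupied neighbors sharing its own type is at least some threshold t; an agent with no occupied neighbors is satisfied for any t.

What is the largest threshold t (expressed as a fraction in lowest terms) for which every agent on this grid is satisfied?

Row 0: (0,0)X 3/3 · (0,1)X 5/5 · (0,2)X 5/5 · (0,3)X 5/5 · (0,4)X 5/5 · (0,5)X 3/3
Row 1: (1,0)X 3/4 · (1,1)X 6/7 · (1,2)X 7/7 · (1,3)X 8/8 · (1,4)X 8/8 · (1,5)X 5/5
Row 2: (2,0)O 2/4 · (2,2)X 5/6 · (2,3)X 6/6 · (2,4)X 7/7 · (2,5)X 4/4
Row 3: (3,0)O 2/2 · (3,1)O 2/3 · (3,3)X 3/3 · (3,5)X 2/2
The smallest same-type fraction is 2/4 at (2,0), which reduces to 1/2. Any threshold above that leaves this agent unsatisfied.

1/2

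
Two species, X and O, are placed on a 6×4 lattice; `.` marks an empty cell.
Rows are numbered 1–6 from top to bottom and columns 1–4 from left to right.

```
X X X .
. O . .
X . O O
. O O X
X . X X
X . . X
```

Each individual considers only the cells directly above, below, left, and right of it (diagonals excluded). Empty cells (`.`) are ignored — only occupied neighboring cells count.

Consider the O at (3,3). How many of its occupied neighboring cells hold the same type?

Occupied neighbors of (3,3): (4,3)=O, (3,4)=O.
Same type (O): 2 of 2.

2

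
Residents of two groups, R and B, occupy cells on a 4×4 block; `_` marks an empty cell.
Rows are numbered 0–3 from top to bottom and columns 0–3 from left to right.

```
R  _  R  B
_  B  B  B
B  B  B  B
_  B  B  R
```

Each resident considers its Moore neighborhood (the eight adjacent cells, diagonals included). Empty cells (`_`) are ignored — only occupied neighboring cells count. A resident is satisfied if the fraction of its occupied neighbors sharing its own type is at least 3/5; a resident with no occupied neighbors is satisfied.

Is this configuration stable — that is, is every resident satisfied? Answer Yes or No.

Row 0: (0,0)R 0/1 unhappy · (0,2)R 0/4 unhappy · (0,3)B 2/3 ok
Row 1: (1,1)B 4/6 ok · (1,2)B 6/7 ok · (1,3)B 4/5 ok
Row 2: (2,0)B 3/3 ok · (2,1)B 6/6 ok · (2,2)B 7/8 ok · (2,3)B 4/5 ok
Row 3: (3,1)B 4/4 ok · (3,2)B 4/5 ok · (3,3)R 0/3 unhappy
For instance (0,0) has only 0/1 same-type neighbors, below 3/5.

No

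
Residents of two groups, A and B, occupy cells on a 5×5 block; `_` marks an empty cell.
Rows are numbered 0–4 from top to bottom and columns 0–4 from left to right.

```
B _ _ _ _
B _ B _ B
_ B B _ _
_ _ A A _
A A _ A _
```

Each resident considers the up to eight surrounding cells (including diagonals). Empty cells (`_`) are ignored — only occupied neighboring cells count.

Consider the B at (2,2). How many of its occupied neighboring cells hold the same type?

Occupied neighbors of (2,2): (1,2)=B, (2,1)=B, (3,2)=A, (3,3)=A.
Same type (B): 2 of 4.

2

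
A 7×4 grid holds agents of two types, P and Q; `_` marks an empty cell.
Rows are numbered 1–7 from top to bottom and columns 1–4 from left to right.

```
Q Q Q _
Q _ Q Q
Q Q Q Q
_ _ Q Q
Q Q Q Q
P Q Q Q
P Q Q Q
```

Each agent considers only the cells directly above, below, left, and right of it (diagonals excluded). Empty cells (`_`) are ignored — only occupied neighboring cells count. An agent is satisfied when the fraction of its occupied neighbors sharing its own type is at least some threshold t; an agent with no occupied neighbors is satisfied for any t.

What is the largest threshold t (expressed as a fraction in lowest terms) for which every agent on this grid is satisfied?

1/3

Row 1: (1,1)Q 2/2 · (1,2)Q 2/2 · (1,3)Q 2/2
Row 2: (2,1)Q 2/2 · (2,3)Q 3/3 · (2,4)Q 2/2
Row 3: (3,1)Q 2/2 · (3,2)Q 2/2 · (3,3)Q 4/4 · (3,4)Q 3/3
Row 4: (4,3)Q 3/3 · (4,4)Q 3/3
Row 5: (5,1)Q 1/2 · (5,2)Q 3/3 · (5,3)Q 4/4 · (5,4)Q 3/3
Row 6: (6,1)P 1/3 · (6,2)Q 3/4 · (6,3)Q 4/4 · (6,4)Q 3/3
Row 7: (7,1)P 1/2 · (7,2)Q 2/3 · (7,3)Q 3/3 · (7,4)Q 2/2
The smallest same-type fraction is 1/3 at (6,1), which reduces to 1/3. Any threshold above that leaves this agent unsatisfied.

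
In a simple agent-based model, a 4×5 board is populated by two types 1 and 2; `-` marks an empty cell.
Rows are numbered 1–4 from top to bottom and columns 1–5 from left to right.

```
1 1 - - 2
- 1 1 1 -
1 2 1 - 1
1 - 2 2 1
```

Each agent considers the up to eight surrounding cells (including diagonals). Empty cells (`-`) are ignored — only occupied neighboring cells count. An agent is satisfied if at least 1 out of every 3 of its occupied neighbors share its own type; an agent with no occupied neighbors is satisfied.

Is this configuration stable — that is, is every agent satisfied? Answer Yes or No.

No

(1,1)1 2/2 satisfied
(1,2)1 3/3 satisfied
(1,5)2 0/1 not
(2,2)1 5/6 satisfied
(2,3)1 4/5 satisfied
(2,4)1 3/4 satisfied
(3,1)1 2/3 satisfied
(3,2)2 1/6 not
(3,3)1 3/6 satisfied
(3,5)1 2/3 satisfied
(4,1)1 1/2 satisfied
(4,3)2 2/3 satisfied
(4,4)2 1/4 not
(4,5)1 1/2 satisfied
For instance (1,5) has only 0/1 same-type neighbors, below 1/3.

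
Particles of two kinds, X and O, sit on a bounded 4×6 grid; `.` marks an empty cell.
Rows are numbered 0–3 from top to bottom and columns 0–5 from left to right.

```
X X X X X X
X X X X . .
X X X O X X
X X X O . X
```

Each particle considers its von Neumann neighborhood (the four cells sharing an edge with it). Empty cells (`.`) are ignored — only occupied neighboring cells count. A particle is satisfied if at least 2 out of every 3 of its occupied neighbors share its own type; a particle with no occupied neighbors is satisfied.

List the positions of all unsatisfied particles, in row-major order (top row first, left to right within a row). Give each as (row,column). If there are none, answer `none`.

(0,0)X 2/2 ✓
(0,1)X 3/3 ✓
(0,2)X 3/3 ✓
(0,3)X 3/3 ✓
(0,4)X 2/2 ✓
(0,5)X 1/1 ✓
(1,0)X 3/3 ✓
(1,1)X 4/4 ✓
(1,2)X 4/4 ✓
(1,3)X 2/3 ✓
(2,0)X 3/3 ✓
(2,1)X 4/4 ✓
(2,2)X 3/4 ✓
(2,3)O 1/4 ✗
(2,4)X 1/2 ✗
(2,5)X 2/2 ✓
(3,0)X 2/2 ✓
(3,1)X 3/3 ✓
(3,2)X 2/3 ✓
(3,3)O 1/2 ✗
(3,5)X 1/1 ✓

(2,3), (2,4), (3,3)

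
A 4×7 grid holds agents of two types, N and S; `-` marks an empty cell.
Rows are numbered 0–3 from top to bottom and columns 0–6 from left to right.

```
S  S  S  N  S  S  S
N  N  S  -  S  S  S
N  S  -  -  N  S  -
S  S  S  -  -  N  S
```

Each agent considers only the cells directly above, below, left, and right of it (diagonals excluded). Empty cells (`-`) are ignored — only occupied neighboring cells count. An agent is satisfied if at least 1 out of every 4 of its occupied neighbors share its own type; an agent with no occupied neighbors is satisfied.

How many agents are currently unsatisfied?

4

(0,0)S 1/2 ok
(0,1)S 2/3 ok
(0,2)S 2/3 ok
(0,3)N 0/2 unhappy
(0,4)S 2/3 ok
(0,5)S 3/3 ok
(0,6)S 2/2 ok
(1,0)N 2/3 ok
(1,1)N 1/4 ok
(1,2)S 1/2 ok
(1,4)S 2/3 ok
(1,5)S 4/4 ok
(1,6)S 2/2 ok
(2,0)N 1/3 ok
(2,1)S 1/3 ok
(2,4)N 0/2 unhappy
(2,5)S 1/3 ok
(3,0)S 1/2 ok
(3,1)S 3/3 ok
(3,2)S 1/1 ok
(3,5)N 0/2 unhappy
(3,6)S 0/1 unhappy
Unsatisfied: (0,3), (2,4), (3,5), (3,6) — 4 in total.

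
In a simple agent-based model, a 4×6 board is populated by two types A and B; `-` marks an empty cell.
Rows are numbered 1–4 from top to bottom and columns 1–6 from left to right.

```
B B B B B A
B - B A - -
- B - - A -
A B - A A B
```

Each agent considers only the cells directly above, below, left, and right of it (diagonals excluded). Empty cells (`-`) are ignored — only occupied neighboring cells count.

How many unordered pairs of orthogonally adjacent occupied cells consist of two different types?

Scan each occupied cell's neighbors to the right and below so each pair is counted once.
Row 1: B(1,1)–B(1,2)= B(1,1)–B(2,1)= B(1,2)–B(1,3)= B(1,3)–B(1,4)= B(1,3)–B(2,3)= B(1,4)–B(1,5)= B(1,4)–A(2,4)≠ B(1,5)–A(1,6)≠  → 2/8 unlike.
Row 2: B(2,3)–A(2,4)≠  → 1/1 unlike.
Row 3: B(3,2)–B(4,2)= A(3,5)–A(4,5)=  → 0/2 unlike.
Row 4: A(4,1)–B(4,2)≠ A(4,4)–A(4,5)= A(4,5)–B(4,6)≠  → 2/3 unlike.
Total adjacent occupied pairs: 14; unlike-type pairs: 5.

5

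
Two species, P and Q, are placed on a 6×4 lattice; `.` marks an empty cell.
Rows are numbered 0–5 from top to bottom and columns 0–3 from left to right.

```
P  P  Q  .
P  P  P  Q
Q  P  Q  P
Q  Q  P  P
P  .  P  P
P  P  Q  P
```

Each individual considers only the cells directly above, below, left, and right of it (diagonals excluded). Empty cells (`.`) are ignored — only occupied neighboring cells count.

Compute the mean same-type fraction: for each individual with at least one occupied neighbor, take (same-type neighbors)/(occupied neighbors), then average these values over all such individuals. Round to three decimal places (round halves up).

Row 0: (0,0)P 2/2 · (0,1)P 2/3 · (0,2)Q 0/2
Row 1: (1,0)P 2/3 · (1,1)P 4/4 · (1,2)P 1/4 · (1,3)Q 0/2
Row 2: (2,0)Q 1/3 · (2,1)P 1/4 · (2,2)Q 0/4 · (2,3)P 1/3
Row 3: (3,0)Q 2/3 · (3,1)Q 1/3 · (3,2)P 2/4 · (3,3)P 3/3
Row 4: (4,0)P 1/2 · (4,2)P 2/3 · (4,3)P 3/3
Row 5: (5,0)P 2/2 · (5,1)P 1/2 · (5,2)Q 0/3 · (5,3)P 1/2
Sum over 22 individuals: 2/2 + 2/3 + 0/2 + 2/3 + 4/4 + 1/4 + 0/2 + 1/3 + 1/4 + 0/4 + 1/3 + 2/3 + 1/3 + 2/4 + 3/3 + 1/2 + 2/3 + 3/3 + 2/2 + 1/2 + 0/3 + 1/2 = 67/6; mean = 67/6 ÷ 22 = 67/132 = 0.507575… → 0.508.

0.508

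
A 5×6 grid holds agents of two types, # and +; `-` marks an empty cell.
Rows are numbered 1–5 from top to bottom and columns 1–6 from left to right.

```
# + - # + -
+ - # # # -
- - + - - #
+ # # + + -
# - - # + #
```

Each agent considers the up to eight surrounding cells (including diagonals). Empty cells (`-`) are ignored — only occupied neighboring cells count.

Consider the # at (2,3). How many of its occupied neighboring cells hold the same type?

Occupied neighbors of (2,3): (1,2)=+, (1,4)=#, (2,4)=#, (3,3)=+.
Same type (#): 2 of 4.

2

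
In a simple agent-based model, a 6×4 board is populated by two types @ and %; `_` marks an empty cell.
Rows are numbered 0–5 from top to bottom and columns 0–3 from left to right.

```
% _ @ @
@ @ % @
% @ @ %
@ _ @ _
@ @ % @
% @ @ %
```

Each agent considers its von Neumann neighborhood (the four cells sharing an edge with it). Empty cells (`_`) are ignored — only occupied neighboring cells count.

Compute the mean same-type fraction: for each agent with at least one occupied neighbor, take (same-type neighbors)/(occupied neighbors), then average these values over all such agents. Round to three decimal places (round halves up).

Row 0: (0,0)% 0/1 · (0,2)@ 1/2 · (0,3)@ 2/2
Row 1: (1,0)@ 1/3 · (1,1)@ 2/3 · (1,2)% 0/4 · (1,3)@ 1/3
Row 2: (2,0)% 0/3 · (2,1)@ 2/3 · (2,2)@ 2/4 · (2,3)% 0/2
Row 3: (3,0)@ 1/2 · (3,2)@ 1/2
Row 4: (4,0)@ 2/3 · (4,1)@ 2/3 · (4,2)% 0/4 · (4,3)@ 0/2
Row 5: (5,0)% 0/2 · (5,1)@ 2/3 · (5,2)@ 1/3 · (5,3)% 0/2
Sum over 21 agents: 0/1 + 1/2 + 2/2 + 1/3 + 2/3 + 0/4 + 1/3 + 0/3 + 2/3 + 2/4 + 0/2 + 1/2 + 1/2 + 2/3 + 2/3 + 0/4 + 0/2 + 0/2 + 2/3 + 1/3 + 0/2 = 22/3; mean = 22/3 ÷ 21 = 22/63 = 0.349206… → 0.349.

0.349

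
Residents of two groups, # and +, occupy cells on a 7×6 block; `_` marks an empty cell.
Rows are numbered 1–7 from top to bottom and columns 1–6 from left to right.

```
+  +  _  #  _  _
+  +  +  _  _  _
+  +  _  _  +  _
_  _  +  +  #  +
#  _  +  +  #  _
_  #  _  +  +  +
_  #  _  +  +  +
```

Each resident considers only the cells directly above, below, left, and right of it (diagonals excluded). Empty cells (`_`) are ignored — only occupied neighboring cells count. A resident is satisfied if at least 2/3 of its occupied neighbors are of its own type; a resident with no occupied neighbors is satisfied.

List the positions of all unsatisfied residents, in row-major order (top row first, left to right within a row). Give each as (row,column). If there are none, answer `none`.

(3,5), (4,5), (4,6), (5,5)

(1,1)+ 2/2 ✓
(1,2)+ 2/2 ✓
(1,4)# 0/0 ✓
(2,1)+ 3/3 ✓
(2,2)+ 4/4 ✓
(2,3)+ 1/1 ✓
(3,1)+ 2/2 ✓
(3,2)+ 2/2 ✓
(3,5)+ 0/1 ✗
(4,3)+ 2/2 ✓
(4,4)+ 2/3 ✓
(4,5)# 1/4 ✗
(4,6)+ 0/1 ✗
(5,1)# 0/0 ✓
(5,3)+ 2/2 ✓
(5,4)+ 3/4 ✓
(5,5)# 1/3 ✗
(6,2)# 1/1 ✓
(6,4)+ 3/3 ✓
(6,5)+ 3/4 ✓
(6,6)+ 2/2 ✓
(7,2)# 1/1 ✓
(7,4)+ 2/2 ✓
(7,5)+ 3/3 ✓
(7,6)+ 2/2 ✓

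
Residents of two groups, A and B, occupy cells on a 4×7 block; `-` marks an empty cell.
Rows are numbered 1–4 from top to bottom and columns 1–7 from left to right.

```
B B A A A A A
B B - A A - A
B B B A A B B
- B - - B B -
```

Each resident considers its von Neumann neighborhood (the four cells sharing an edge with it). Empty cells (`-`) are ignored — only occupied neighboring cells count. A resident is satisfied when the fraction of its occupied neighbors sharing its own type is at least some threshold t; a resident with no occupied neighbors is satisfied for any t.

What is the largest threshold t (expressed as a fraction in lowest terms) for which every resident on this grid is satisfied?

(1,1)B 2/2
(1,2)B 2/3
(1,3)A 1/2
(1,4)A 3/3
(1,5)A 3/3
(1,6)A 2/2
(1,7)A 2/2
(2,1)B 3/3
(2,2)B 3/3
(2,4)A 3/3
(2,5)A 3/3
(2,7)A 1/2
(3,1)B 2/2
(3,2)B 4/4
(3,3)B 1/2
(3,4)A 2/3
(3,5)A 2/4
(3,6)B 2/3
(3,7)B 1/2
(4,2)B 1/1
(4,5)B 1/2
(4,6)B 2/2
The smallest same-type fraction is 1/2 at (1,3), which reduces to 1/2. Any threshold above that leaves this resident unsatisfied.

1/2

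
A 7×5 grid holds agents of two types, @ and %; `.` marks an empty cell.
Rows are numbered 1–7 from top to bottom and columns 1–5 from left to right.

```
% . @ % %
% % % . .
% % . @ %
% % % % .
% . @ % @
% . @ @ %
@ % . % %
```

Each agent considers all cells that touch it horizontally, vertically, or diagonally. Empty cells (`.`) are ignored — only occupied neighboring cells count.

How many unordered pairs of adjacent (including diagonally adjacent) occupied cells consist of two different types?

Scan each occupied cell's neighbors to the right and below (and the two forward diagonals) so each pair is counted once.
From row 1: 3 unlike of 7 pairs (running 3/7).
From row 2: 1 unlike of 8 pairs (running 4/15).
From row 3: 3 unlike of 10 pairs (running 7/25).
From row 4: 4 unlike of 11 pairs (running 11/36).
From row 5: 5 unlike of 10 pairs (running 16/46).
From row 6: 6 unlike of 10 pairs (running 22/56).
From row 7: 1 unlike of 2 pairs (running 23/58).
Total adjacent occupied pairs: 58; unlike-type pairs: 23.

23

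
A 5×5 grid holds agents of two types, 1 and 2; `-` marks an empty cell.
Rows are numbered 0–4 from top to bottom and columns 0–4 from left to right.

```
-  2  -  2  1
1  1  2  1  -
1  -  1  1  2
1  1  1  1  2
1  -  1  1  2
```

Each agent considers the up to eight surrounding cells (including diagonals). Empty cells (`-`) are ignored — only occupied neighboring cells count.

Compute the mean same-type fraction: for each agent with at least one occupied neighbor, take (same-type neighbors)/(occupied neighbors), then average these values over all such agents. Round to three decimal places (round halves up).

Row 0: (0,1)2 1/3 · (0,3)2 1/3 · (0,4)1 1/2
Row 1: (1,0)1 2/3 · (1,1)1 3/5 · (1,2)2 2/6 · (1,3)1 3/6
Row 2: (2,0)1 4/4 · (2,2)1 6/7 · (2,3)1 4/7 · (2,4)2 1/4
Row 3: (3,0)1 3/3 · (3,1)1 6/6 · (3,2)1 6/6 · (3,3)1 5/8 · (3,4)2 2/5
Row 4: (4,0)1 2/2 · (4,2)1 4/4 · (4,3)1 3/5 · (4,4)2 1/3
Sum over 20 agents: 1/3 + 1/3 + 1/2 + 2/3 + 3/5 + 2/6 + 3/6 + 4/4 + 6/7 + 4/7 + 1/4 + 3/3 + 6/6 + 6/6 + 5/8 + 2/5 + 2/2 + 4/4 + 3/5 + 1/3 = 3613/280; mean = 3613/280 ÷ 20 = 3613/5600 = 0.645178… → 0.645.

0.645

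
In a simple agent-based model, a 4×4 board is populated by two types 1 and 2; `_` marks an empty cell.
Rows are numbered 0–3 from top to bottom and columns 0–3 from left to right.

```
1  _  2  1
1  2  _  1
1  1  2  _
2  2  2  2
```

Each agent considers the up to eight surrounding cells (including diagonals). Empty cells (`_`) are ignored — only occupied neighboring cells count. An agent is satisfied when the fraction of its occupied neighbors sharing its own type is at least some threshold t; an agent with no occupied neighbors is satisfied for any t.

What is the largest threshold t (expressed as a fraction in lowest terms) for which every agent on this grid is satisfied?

2/7

(0,0)1 1/2
(0,2)2 1/3
(0,3)1 1/2
(1,0)1 3/4
(1,1)2 2/6
(1,3)1 1/3
(2,0)1 2/5
(2,1)1 2/7
(2,2)2 4/6
(3,0)2 1/3
(3,1)2 3/5
(3,2)2 3/4
(3,3)2 2/2
The smallest same-type fraction is 2/7 at (2,1), which reduces to 2/7. Any threshold above that leaves this agent unsatisfied.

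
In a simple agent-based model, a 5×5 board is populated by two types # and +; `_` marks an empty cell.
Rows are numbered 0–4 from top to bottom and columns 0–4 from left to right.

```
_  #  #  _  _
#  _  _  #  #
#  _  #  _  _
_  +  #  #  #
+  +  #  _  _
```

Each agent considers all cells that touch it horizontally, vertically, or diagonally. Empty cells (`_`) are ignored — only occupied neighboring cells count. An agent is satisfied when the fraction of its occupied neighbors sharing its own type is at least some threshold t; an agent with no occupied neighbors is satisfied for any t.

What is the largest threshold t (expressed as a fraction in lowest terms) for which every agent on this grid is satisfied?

Row 0: (0,1)# 2/2 · (0,2)# 2/2
Row 1: (1,0)# 2/2 · (1,3)# 3/3 · (1,4)# 1/1
Row 2: (2,0)# 1/2 · (2,2)# 3/4
Row 3: (3,1)+ 2/6 · (3,2)# 3/5 · (3,3)# 4/4 · (3,4)# 1/1
Row 4: (4,0)+ 2/2 · (4,1)+ 2/4 · (4,2)# 2/4
The smallest same-type fraction is 2/6 at (3,1), which reduces to 1/3. Any threshold above that leaves this agent unsatisfied.

1/3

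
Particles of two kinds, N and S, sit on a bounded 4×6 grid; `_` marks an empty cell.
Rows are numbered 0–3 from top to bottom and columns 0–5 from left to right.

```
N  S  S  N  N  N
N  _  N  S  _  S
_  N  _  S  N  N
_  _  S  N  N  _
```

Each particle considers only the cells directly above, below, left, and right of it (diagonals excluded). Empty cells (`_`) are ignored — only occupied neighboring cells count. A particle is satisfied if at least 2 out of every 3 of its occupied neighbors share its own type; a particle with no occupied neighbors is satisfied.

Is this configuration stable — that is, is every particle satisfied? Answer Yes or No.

(0,0)N 1/2 unhappy
(0,1)S 1/2 unhappy
(0,2)S 1/3 unhappy
(0,3)N 1/3 unhappy
(0,4)N 2/2 ok
(0,5)N 1/2 unhappy
(1,0)N 1/1 ok
(1,2)N 0/2 unhappy
(1,3)S 1/3 unhappy
(1,5)S 0/2 unhappy
(2,1)N 0/0 ok
(2,3)S 1/3 unhappy
(2,4)N 2/3 ok
(2,5)N 1/2 unhappy
(3,2)S 0/1 unhappy
(3,3)N 1/3 unhappy
(3,4)N 2/2 ok
For instance (0,0) has only 1/2 same-type neighbors, below 2/3.

No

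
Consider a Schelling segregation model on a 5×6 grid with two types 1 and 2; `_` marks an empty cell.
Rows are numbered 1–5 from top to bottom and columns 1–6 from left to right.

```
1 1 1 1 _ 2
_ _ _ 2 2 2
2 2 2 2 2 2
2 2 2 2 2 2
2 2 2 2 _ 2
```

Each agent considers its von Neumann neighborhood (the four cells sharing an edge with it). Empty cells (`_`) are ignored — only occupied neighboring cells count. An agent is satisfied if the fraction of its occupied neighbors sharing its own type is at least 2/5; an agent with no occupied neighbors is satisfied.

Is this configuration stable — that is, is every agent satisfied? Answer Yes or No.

Row 1: (1,1)1 1/1 satisfied · (1,2)1 2/2 satisfied · (1,3)1 2/2 satisfied · (1,4)1 1/2 satisfied · (1,6)2 1/1 satisfied
Row 2: (2,4)2 2/3 satisfied · (2,5)2 3/3 satisfied · (2,6)2 3/3 satisfied
Row 3: (3,1)2 2/2 satisfied · (3,2)2 3/3 satisfied · (3,3)2 3/3 satisfied · (3,4)2 4/4 satisfied · (3,5)2 4/4 satisfied · (3,6)2 3/3 satisfied
Row 4: (4,1)2 3/3 satisfied · (4,2)2 4/4 satisfied · (4,3)2 4/4 satisfied · (4,4)2 4/4 satisfied · (4,5)2 3/3 satisfied · (4,6)2 3/3 satisfied
Row 5: (5,1)2 2/2 satisfied · (5,2)2 3/3 satisfied · (5,3)2 3/3 satisfied · (5,4)2 2/2 satisfied · (5,6)2 1/1 satisfied
All meet the threshold, so the configuration is stable.

Yes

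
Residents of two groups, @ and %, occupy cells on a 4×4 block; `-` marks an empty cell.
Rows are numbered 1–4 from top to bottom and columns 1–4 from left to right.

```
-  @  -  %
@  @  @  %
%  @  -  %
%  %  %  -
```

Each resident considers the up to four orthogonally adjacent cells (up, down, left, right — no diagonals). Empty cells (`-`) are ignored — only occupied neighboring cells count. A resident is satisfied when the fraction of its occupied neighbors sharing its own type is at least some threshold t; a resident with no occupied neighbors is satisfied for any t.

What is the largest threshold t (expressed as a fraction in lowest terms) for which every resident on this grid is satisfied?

(1,2)@ 1/1
(1,4)% 1/1
(2,1)@ 1/2
(2,2)@ 4/4
(2,3)@ 1/2
(2,4)% 2/3
(3,1)% 1/3
(3,2)@ 1/3
(3,4)% 1/1
(4,1)% 2/2
(4,2)% 2/3
(4,3)% 1/1
The smallest same-type fraction is 1/3 at (3,1), which reduces to 1/3. Any threshold above that leaves this resident unsatisfied.

1/3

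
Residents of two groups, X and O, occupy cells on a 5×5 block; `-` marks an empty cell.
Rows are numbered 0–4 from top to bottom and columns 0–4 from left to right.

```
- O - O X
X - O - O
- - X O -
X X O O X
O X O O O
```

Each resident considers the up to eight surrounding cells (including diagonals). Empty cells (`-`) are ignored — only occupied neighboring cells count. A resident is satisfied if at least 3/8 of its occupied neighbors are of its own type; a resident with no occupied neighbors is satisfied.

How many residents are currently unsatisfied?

5

(0,1)O 1/2 ✓
(0,3)O 2/3 ✓
(0,4)X 0/2 ✗
(1,0)X 0/1 ✗
(1,2)O 3/4 ✓
(1,4)O 2/3 ✓
(2,2)X 1/5 ✗
(2,3)O 4/6 ✓
(3,0)X 2/3 ✓
(3,1)X 3/6 ✓
(3,2)O 4/7 ✓
(3,3)O 5/7 ✓
(3,4)X 0/4 ✗
(4,0)O 0/3 ✗
(4,1)X 2/5 ✓
(4,2)O 3/5 ✓
(4,3)O 4/5 ✓
(4,4)O 2/3 ✓
Unsatisfied: (0,4), (1,0), (2,2), (3,4), (4,0) — 5 in total.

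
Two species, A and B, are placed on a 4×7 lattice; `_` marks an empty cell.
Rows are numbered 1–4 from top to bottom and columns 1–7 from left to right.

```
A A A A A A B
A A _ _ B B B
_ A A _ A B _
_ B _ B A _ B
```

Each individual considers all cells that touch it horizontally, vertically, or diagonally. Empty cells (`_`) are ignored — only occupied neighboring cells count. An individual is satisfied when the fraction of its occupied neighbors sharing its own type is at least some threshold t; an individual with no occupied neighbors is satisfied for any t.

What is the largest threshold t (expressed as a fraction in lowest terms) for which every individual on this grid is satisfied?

Row 1: (1,1)A 3/3 · (1,2)A 4/4 · (1,3)A 3/3 · (1,4)A 2/3 · (1,5)A 2/4 · (1,6)A 1/5 · (1,7)B 2/3
Row 2: (2,1)A 4/4 · (2,2)A 6/6 · (2,5)B 2/6 · (2,6)B 4/7 · (2,7)B 3/4
Row 3: (3,2)A 3/4 · (3,3)A 2/4 · (3,5)A 1/5 · (3,6)B 4/6
Row 4: (4,2)B 0/2 · (4,4)B 0/3 · (4,5)A 1/3 · (4,7)B 1/1
The smallest same-type fraction is 0/2 at (4,2), which reduces to 0/1. Any threshold above that leaves this individual unsatisfied.

0/1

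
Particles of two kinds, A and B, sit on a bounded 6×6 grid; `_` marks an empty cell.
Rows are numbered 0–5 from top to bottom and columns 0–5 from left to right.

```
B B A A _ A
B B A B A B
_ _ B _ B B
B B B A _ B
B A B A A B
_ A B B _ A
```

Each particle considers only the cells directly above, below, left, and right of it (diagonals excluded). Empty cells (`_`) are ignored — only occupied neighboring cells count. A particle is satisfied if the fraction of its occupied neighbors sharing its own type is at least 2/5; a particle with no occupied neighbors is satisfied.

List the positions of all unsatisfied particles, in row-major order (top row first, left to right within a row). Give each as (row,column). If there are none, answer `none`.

(0,0)B 2/2 ok
(0,1)B 2/3 ok
(0,2)A 2/3 ok
(0,3)A 1/2 ok
(0,5)A 0/1 unhappy
(1,0)B 2/2 ok
(1,1)B 2/3 ok
(1,2)A 1/4 unhappy
(1,3)B 0/3 unhappy
(1,4)A 0/3 unhappy
(1,5)B 1/3 unhappy
(2,2)B 1/2 ok
(2,4)B 1/2 ok
(2,5)B 3/3 ok
(3,0)B 2/2 ok
(3,1)B 2/3 ok
(3,2)B 3/4 ok
(3,3)A 1/2 ok
(3,5)B 2/2 ok
(4,0)B 1/2 ok
(4,1)A 1/4 unhappy
(4,2)B 2/4 ok
(4,3)A 2/4 ok
(4,4)A 1/2 ok
(4,5)B 1/3 unhappy
(5,1)A 1/2 ok
(5,2)B 2/3 ok
(5,3)B 1/2 ok
(5,5)A 0/1 unhappy

(0,5), (1,2), (1,3), (1,4), (1,5), (4,1), (4,5), (5,5)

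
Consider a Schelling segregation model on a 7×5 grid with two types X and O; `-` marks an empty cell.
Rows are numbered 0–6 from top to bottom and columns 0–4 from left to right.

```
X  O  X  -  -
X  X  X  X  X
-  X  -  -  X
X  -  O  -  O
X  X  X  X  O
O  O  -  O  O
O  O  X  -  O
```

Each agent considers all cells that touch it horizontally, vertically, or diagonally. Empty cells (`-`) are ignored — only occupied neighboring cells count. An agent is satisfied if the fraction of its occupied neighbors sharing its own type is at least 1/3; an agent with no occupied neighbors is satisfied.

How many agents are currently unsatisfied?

4

(0,0)X 2/3 ✓
(0,1)O 0/5 ✗
(0,2)X 3/4 ✓
(1,0)X 3/4 ✓
(1,1)X 5/6 ✓
(1,2)X 4/5 ✓
(1,3)X 4/4 ✓
(1,4)X 2/2 ✓
(2,1)X 4/5 ✓
(2,4)X 2/3 ✓
(3,0)X 3/3 ✓
(3,2)O 0/4 ✗
(3,4)O 1/3 ✓
(4,0)X 2/4 ✓
(4,1)X 3/6 ✓
(4,2)X 2/5 ✓
(4,3)X 1/6 ✗
(4,4)O 3/4 ✓
(5,0)O 3/5 ✓
(5,1)O 3/7 ✓
(5,3)O 3/6 ✓
(5,4)O 3/4 ✓
(6,0)O 3/3 ✓
(6,1)O 3/4 ✓
(6,2)X 0/3 ✗
(6,4)O 2/2 ✓
Unsatisfied: (0,1), (3,2), (4,3), (6,2) — 4 in total.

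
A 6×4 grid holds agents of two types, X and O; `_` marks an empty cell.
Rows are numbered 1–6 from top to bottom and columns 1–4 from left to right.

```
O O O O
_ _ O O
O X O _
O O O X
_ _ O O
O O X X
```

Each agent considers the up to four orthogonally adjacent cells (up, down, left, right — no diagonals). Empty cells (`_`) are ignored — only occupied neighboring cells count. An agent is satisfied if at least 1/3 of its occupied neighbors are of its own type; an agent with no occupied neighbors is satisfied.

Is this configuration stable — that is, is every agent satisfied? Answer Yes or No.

No

Row 1: (1,1)O 1/1 ok · (1,2)O 2/2 ok · (1,3)O 3/3 ok · (1,4)O 2/2 ok
Row 2: (2,3)O 3/3 ok · (2,4)O 2/2 ok
Row 3: (3,1)O 1/2 ok · (3,2)X 0/3 unhappy · (3,3)O 2/3 ok
Row 4: (4,1)O 2/2 ok · (4,2)O 2/3 ok · (4,3)O 3/4 ok · (4,4)X 0/2 unhappy
Row 5: (5,3)O 2/3 ok · (5,4)O 1/3 ok
Row 6: (6,1)O 1/1 ok · (6,2)O 1/2 ok · (6,3)X 1/3 ok · (6,4)X 1/2 ok
For instance (3,2) has only 0/3 same-type neighbors, below 1/3.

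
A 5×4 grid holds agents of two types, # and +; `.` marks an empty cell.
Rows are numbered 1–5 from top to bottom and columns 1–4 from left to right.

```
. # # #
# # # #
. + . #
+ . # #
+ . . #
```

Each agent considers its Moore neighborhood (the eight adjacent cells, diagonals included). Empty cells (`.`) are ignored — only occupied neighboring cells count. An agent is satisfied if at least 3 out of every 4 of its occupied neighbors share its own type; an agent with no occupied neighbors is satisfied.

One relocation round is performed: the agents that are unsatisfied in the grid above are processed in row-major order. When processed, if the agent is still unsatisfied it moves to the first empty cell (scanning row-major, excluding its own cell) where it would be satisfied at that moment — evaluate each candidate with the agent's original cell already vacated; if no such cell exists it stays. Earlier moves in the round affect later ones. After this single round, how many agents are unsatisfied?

1

Initially unsatisfied (in order): (2,1), (3,2).
  (2,1) → (1,1).
  (3,2): no empty cell satisfies it; stays.
Resulting grid:
# # # #
. # # #
. + . #
+ . # #
+ . . #
Unsatisfied now: (3,2).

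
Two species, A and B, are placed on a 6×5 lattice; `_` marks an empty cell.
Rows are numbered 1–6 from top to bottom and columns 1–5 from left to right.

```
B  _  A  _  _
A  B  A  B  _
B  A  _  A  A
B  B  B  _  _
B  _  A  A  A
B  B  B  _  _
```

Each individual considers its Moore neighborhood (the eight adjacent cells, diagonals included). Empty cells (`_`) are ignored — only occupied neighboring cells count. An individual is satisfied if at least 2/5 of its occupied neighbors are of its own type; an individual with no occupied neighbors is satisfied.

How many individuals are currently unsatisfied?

8

(1,1)B 1/2 satisfied
(1,3)A 1/3 not
(2,1)A 1/4 not
(2,2)B 2/6 not
(2,3)A 3/5 satisfied
(2,4)B 0/4 not
(3,1)B 3/5 satisfied
(3,2)A 2/7 not
(3,4)A 2/4 satisfied
(3,5)A 1/2 satisfied
(4,1)B 3/4 satisfied
(4,2)B 4/6 satisfied
(4,3)B 1/5 not
(5,1)B 4/4 satisfied
(5,3)A 1/5 not
(5,4)A 2/4 satisfied
(5,5)A 1/1 satisfied
(6,1)B 2/2 satisfied
(6,2)B 3/4 satisfied
(6,3)B 1/3 not
Unsatisfied: (1,3), (2,1), (2,2), (2,4), (3,2), (4,3), (5,3), (6,3) — 8 in total.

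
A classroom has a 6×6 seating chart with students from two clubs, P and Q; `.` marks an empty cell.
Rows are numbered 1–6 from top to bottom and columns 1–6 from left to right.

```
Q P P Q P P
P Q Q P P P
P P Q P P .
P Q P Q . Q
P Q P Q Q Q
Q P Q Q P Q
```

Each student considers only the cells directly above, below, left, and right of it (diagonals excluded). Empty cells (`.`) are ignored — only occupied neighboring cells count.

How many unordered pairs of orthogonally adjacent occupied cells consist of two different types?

Scan each occupied cell's neighbors to the right and below so each pair is counted once.
Row 1: Q(1,1)–P(1,2)≠ Q(1,1)–P(2,1)≠ P(1,2)–P(1,3)= P(1,2)–Q(2,2)≠ P(1,3)–Q(1,4)≠ P(1,3)–Q(2,3)≠ Q(1,4)–P(1,5)≠ Q(1,4)–P(2,4)≠ P(1,5)–P(1,6)= P(1,5)–P(2,5)= P(1,6)–P(2,6)=  → 7/11 unlike.
Row 2: P(2,1)–Q(2,2)≠ P(2,1)–P(3,1)= Q(2,2)–Q(2,3)= Q(2,2)–P(3,2)≠ Q(2,3)–P(2,4)≠ Q(2,3)–Q(3,3)= P(2,4)–P(2,5)= P(2,4)–P(3,4)= P(2,5)–P(2,6)= P(2,5)–P(3,5)=  → 3/10 unlike.
Row 3: P(3,1)–P(3,2)= P(3,1)–P(4,1)= P(3,2)–Q(3,3)≠ P(3,2)–Q(4,2)≠ Q(3,3)–P(3,4)≠ Q(3,3)–P(4,3)≠ P(3,4)–P(3,5)= P(3,4)–Q(4,4)≠  → 5/8 unlike.
Row 4: P(4,1)–Q(4,2)≠ P(4,1)–P(5,1)= Q(4,2)–P(4,3)≠ Q(4,2)–Q(5,2)= P(4,3)–Q(4,4)≠ P(4,3)–P(5,3)= Q(4,4)–Q(5,4)= Q(4,6)–Q(5,6)=  → 3/8 unlike.
Row 5: P(5,1)–Q(5,2)≠ P(5,1)–Q(6,1)≠ Q(5,2)–P(5,3)≠ Q(5,2)–P(6,2)≠ P(5,3)–Q(5,4)≠ P(5,3)–Q(6,3)≠ Q(5,4)–Q(5,5)= Q(5,4)–Q(6,4)= Q(5,5)–Q(5,6)= Q(5,5)–P(6,5)≠ Q(5,6)–Q(6,6)=  → 7/11 unlike.
Row 6: Q(6,1)–P(6,2)≠ P(6,2)–Q(6,3)≠ Q(6,3)–Q(6,4)= Q(6,4)–P(6,5)≠ P(6,5)–Q(6,6)≠  → 4/5 unlike.
Total adjacent occupied pairs: 53; unlike-type pairs: 29.

29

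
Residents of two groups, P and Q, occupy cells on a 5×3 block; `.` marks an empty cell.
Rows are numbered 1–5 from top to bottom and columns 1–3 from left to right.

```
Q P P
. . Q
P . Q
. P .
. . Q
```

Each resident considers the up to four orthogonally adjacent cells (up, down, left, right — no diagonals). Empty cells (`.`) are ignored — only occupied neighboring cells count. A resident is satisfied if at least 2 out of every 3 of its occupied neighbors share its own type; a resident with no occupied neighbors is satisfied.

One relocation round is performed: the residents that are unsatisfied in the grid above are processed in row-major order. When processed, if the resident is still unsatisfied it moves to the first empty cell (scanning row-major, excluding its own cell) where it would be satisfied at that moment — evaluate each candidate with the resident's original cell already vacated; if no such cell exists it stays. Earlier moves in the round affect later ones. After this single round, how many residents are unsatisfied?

Initially unsatisfied (in order): (1,1), (1,2), (1,3), (2,3).
  (1,1) → (4,3).
  (1,2): now satisfied by earlier moves; stays.
  (1,3) → (1,1).
  (2,3): now satisfied by earlier moves; stays.
Resulting grid:
P P .
. . Q
P . Q
. P Q
. . Q
Unsatisfied now: (4,2).

1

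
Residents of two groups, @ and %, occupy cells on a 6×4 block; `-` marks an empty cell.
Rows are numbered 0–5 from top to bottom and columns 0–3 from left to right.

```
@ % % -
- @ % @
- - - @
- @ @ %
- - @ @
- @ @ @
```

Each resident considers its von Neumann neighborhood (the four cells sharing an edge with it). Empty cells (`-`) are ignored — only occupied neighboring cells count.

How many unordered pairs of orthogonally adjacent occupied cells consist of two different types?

7

Scan each occupied cell's neighbors to the right and below so each pair is counted once.
Row 0: @(0,0)–%(0,1)≠ %(0,1)–%(0,2)= %(0,1)–@(1,1)≠ %(0,2)–%(1,2)=  → 2/4 unlike.
Row 1: @(1,1)–%(1,2)≠ %(1,2)–@(1,3)≠ @(1,3)–@(2,3)=  → 2/3 unlike.
Row 2: @(2,3)–%(3,3)≠  → 1/1 unlike.
Row 3: @(3,1)–@(3,2)= @(3,2)–%(3,3)≠ @(3,2)–@(4,2)= %(3,3)–@(4,3)≠  → 2/4 unlike.
Row 4: @(4,2)–@(4,3)= @(4,2)–@(5,2)= @(4,3)–@(5,3)=  → 0/3 unlike.
Row 5: @(5,1)–@(5,2)= @(5,2)–@(5,3)=  → 0/2 unlike.
Total adjacent occupied pairs: 17; unlike-type pairs: 7.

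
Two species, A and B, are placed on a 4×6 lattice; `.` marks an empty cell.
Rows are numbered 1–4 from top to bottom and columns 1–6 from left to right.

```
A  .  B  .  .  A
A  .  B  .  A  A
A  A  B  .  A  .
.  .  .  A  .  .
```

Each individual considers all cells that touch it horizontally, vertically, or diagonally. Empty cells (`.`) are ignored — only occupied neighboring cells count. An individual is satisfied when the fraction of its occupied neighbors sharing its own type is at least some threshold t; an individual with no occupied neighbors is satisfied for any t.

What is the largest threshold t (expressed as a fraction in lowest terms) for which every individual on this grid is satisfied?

1/3

Row 1: (1,1)A 1/1 · (1,3)B 1/1 · (1,6)A 2/2
Row 2: (2,1)A 3/3 · (2,3)B 2/3 · (2,5)A 3/3 · (2,6)A 3/3
Row 3: (3,1)A 2/2 · (3,2)A 2/4 · (3,3)B 1/3 · (3,5)A 3/3
Row 4: (4,4)A 1/2
The smallest same-type fraction is 1/3 at (3,3), which reduces to 1/3. Any threshold above that leaves this individual unsatisfied.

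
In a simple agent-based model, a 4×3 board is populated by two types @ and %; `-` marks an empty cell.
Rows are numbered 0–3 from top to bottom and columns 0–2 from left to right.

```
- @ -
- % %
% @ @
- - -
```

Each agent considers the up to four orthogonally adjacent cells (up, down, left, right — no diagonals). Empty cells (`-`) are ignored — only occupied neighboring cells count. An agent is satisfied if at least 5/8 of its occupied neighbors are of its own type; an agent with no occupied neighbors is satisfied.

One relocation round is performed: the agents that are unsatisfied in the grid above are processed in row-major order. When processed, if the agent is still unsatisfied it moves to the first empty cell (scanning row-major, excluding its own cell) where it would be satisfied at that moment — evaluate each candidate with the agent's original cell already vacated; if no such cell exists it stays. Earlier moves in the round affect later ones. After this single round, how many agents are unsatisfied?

Initially unsatisfied (in order): (0,1), (1,1), (1,2), (2,0), (2,1), (2,2).
  (0,1) → (0,0).
  (1,1) → (0,2).
  (1,2) → (3,0).
  (2,0): no empty cell satisfies it; stays.
  (2,1) → (1,1).
  (2,2): now satisfied by earlier moves; stays.
Resulting grid:
@ - %
- @ -
% - @
% - -
All satisfied now.

0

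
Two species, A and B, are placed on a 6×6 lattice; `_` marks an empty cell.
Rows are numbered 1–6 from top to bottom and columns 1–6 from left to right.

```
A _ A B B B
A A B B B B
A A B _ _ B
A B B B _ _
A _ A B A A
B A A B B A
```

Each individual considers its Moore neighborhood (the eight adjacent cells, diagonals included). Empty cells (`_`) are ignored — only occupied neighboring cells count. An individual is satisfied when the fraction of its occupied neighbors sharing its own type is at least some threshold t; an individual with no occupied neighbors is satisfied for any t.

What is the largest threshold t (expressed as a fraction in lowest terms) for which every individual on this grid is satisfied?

(1,1)A 2/2
(1,3)A 1/4
(1,4)B 4/5
(1,5)B 5/5
(1,6)B 3/3
(2,1)A 4/4
(2,2)A 5/7
(2,3)B 3/6
(2,4)B 5/6
(2,5)B 6/6
(2,6)B 4/4
(3,1)A 4/5
(3,2)A 4/8
(3,3)B 5/7
(3,6)B 2/2
(4,1)A 3/4
(4,2)B 2/7
(4,3)B 4/6
(4,4)B 3/5
(5,1)A 2/4
(5,3)A 2/7
(5,4)B 4/7
(5,5)A 2/6
(5,6)A 2/3
(6,1)B 0/2
(6,2)A 3/4
(6,3)A 2/4
(6,4)B 2/5
(6,5)B 2/5
(6,6)A 2/3
The smallest same-type fraction is 0/2 at (6,1), which reduces to 0/1. Any threshold above that leaves this individual unsatisfied.

0/1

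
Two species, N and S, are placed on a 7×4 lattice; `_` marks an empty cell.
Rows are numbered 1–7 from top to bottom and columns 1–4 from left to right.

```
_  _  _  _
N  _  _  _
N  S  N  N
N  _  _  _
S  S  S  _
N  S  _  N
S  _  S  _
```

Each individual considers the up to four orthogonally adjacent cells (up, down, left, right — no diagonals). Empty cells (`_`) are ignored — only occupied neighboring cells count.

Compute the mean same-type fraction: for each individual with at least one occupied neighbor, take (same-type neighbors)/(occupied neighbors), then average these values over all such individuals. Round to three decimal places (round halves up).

Row 2: (2,1)N 1/1
Row 3: (3,1)N 2/3 · (3,2)S 0/2 · (3,3)N 1/2 · (3,4)N 1/1
Row 4: (4,1)N 1/2
Row 5: (5,1)S 1/3 · (5,2)S 3/3 · (5,3)S 1/1
Row 6: (6,1)N 0/3 · (6,2)S 1/2 · (6,4)N — no occupied neighbors
Row 7: (7,1)S 0/1 · (7,3)S — no occupied neighbors
Sum over 12 individuals: 1/1 + 2/3 + 0/2 + 1/2 + 1/1 + 1/2 + 1/3 + 3/3 + 1/1 + 0/3 + 1/2 + 0/1 = 13/2; mean = 13/2 ÷ 12 = 13/24 = 0.541666… → 0.542.

0.542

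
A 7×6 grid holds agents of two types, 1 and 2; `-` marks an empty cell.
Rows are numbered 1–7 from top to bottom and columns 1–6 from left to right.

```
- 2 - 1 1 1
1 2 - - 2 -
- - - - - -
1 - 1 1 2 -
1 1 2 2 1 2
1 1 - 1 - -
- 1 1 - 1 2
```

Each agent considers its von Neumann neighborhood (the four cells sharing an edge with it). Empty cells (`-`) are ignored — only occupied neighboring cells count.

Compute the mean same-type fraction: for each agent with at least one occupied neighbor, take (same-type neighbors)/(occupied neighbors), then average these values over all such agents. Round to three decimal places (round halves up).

(1,2)2 1/1
(1,4)1 1/1
(1,5)1 2/3
(1,6)1 1/1
(2,1)1 0/1
(2,2)2 1/2
(2,5)2 0/1
(4,1)1 1/1
(4,3)1 1/2
(4,4)1 1/3
(4,5)2 0/2
(5,1)1 3/3
(5,2)1 2/3
(5,3)2 1/3
(5,4)2 1/4
(5,5)1 0/3
(5,6)2 0/1
(6,1)1 2/2
(6,2)1 3/3
(6,4)1 0/1
(7,2)1 2/2
(7,3)1 1/1
(7,5)1 0/1
(7,6)2 0/1
Sum over 24 agents: 1/1 + 1/1 + 2/3 + 1/1 + 0/1 + 1/2 + 0/1 + 1/1 + 1/2 + 1/3 + 0/2 + 3/3 + 2/3 + 1/3 + 1/4 + 0/3 + 0/1 + 2/2 + 3/3 + 0/1 + 2/2 + 1/1 + 0/1 + 0/1 = 49/4; mean = 49/4 ÷ 24 = 49/96 = 0.510416… → 0.510.

0.510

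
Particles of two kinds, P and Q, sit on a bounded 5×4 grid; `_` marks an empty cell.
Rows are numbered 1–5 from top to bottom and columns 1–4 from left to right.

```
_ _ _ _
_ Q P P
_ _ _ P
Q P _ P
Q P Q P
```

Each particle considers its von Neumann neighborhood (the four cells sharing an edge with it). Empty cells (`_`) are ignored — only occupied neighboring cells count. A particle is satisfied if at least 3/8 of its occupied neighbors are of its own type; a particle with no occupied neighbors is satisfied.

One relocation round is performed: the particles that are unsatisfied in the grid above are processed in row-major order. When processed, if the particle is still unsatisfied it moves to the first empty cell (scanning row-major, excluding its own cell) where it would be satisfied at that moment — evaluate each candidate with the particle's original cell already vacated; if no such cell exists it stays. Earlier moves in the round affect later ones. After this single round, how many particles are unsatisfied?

1

Initially unsatisfied (in order): (2,2), (5,2), (5,3).
  (2,2) → (1,1).
  (5,2) → (1,3).
  (5,3) → (1,2).
Resulting grid:
Q Q P _
_ _ P P
_ _ _ P
Q P _ P
Q _ _ P
Unsatisfied now: (4,2).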